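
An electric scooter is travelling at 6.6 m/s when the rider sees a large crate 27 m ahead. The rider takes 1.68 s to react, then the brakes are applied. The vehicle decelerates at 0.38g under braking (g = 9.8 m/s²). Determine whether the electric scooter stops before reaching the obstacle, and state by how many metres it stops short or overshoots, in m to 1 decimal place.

Yes — it stops 10.1 m short of the obstacle

a = 0.38 × 9.8 = 3.724 m/s².
Reaction distance = 6.6000 × 1.68 = 11.088 m.
Braking distance = v²/(2a) = 43.560 / 7.448 = 5.849 m.
Total stopping distance = 11.088 + 5.849 = 16.937 m, vs 27 m available — it stops with 27 − 16.937 = 10.063 m to spare.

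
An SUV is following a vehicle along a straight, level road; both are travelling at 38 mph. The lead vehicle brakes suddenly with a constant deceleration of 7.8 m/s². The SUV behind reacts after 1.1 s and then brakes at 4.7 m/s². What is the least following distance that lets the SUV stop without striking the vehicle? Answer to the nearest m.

38 mph × 0.44704 = 16.9875 m/s.
Leader travels v²/(2a_L) = 288.575 / 15.600 = 18.498 m before stopping.
Follower covers v·t_r = 16.9875 × 1.1 = 18.686 m while reacting, then v²/(2a_F) = 288.575 / 9.400 = 30.699 m while braking, for a total of 18.686 + 30.699 = 49.385 m.
Since a_F ≤ a_L and the follower starts braking later, the follower is never slower than the leader, so the closest approach is when both have stopped.
Minimum gap = 49.385 − 18.498 = 30.887 m.

Minimum gap ≈ 31 m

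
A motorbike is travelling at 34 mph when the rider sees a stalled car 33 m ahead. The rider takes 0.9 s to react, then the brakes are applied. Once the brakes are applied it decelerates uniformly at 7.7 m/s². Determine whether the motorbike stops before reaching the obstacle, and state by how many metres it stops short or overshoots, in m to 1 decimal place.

Yes — it stops 4.3 m short of the obstacle

34 mph × 0.44704 = 15.1994 m/s.
Reaction distance = 15.1994 × 0.9 = 13.679 m.
Braking distance = v²/(2a) = 231.022 / 15.400 = 15.001 m.
Total stopping distance = 13.679 + 15.001 = 28.680 m, vs 33 m available — it stops with 33 − 28.680 = 4.320 m to spare.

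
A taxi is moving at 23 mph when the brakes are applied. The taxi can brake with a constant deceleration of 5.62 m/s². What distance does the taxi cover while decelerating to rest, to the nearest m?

23 mph × 0.44704 = 10.2819 m/s.
Braking distance = v²/(2a) = 10.2819² / (2 × 5.620) = 105.717 / 11.240 = 9.405 m.

Braking distance ≈ 9 m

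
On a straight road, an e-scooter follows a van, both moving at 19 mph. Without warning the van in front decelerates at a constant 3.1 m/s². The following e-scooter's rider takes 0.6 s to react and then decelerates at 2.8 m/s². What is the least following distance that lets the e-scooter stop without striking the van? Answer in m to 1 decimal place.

19 mph × 0.44704 = 8.4938 m/s.
Leader travels v²/(2a_L) = 72.145 / 6.200 = 11.636 m before stopping.
Follower covers v·t_r = 8.4938 × 0.6 = 5.096 m while reacting, then v²/(2a_F) = 72.145 / 5.600 = 12.883 m while braking, for a total of 5.096 + 12.883 = 17.979 m.
Since a_F ≤ a_L and the follower starts braking later, the follower is never slower than the leader, so the closest approach is when both have stopped.
Minimum gap = 17.979 − 11.636 = 6.343 m.

Minimum gap ≈ 6.3 m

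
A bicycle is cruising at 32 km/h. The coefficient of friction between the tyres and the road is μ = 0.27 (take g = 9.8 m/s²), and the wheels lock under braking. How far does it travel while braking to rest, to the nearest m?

32 km/h ÷ 3.6 = 8.8889 m/s.
a = μg = 0.27 × 9.8 = 2.646 m/s².
Braking distance = v²/(2a) = 8.8889² / (2 × 2.646) = 79.013 / 5.292 = 14.931 m.

Braking distance ≈ 15 m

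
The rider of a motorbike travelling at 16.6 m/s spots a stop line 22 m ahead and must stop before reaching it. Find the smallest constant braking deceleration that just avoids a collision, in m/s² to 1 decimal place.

v² = 2a·d ⇒ a = v²/(2d) = 16.6000² / (2 × 22.000) = 275.560 / 44.000 = 6.2627 m/s².

Required deceleration ≈ 6.3 m/s²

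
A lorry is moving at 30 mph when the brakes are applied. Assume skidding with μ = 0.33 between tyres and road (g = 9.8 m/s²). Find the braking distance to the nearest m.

Braking distance ≈ 28 m

30 mph × 0.44704 = 13.4112 m/s.
a = μg = 0.33 × 9.8 = 3.234 m/s².
Braking distance = v²/(2a) = 13.4112² / (2 × 3.234) = 179.860 / 6.468 = 27.808 m.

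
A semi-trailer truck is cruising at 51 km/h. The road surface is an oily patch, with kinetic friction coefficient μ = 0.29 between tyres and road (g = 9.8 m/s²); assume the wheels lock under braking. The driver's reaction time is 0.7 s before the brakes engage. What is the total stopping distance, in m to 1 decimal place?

Total stopping distance ≈ 45.2 m

51 km/h ÷ 3.6 = 14.1667 m/s.
a = μg = 0.29 × 9.8 = 2.842 m/s².
Reaction distance = v·t_r = 14.1667 × 0.7 = 9.917 m.
Braking distance = v²/(2a) = 14.1667² / (2 × 2.842) = 200.695 / 5.684 = 35.309 m.
Total = 9.917 + 35.309 = 45.226 m.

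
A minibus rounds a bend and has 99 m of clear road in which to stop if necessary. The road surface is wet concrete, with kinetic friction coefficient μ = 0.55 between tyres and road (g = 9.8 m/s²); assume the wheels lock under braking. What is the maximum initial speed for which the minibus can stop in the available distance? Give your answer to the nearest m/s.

Maximum speed ≈ 33 m/s

a = μg = 0.55 × 9.8 = 5.390 m/s².
v²/(2a) = d ⇒ v = √(2 × 5.390 × 99) = √1067.22 = 32.6683 m/s.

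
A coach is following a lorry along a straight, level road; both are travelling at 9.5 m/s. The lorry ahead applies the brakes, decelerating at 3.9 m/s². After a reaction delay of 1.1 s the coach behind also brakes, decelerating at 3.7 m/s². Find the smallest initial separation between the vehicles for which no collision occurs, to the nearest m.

Minimum gap ≈ 11 m

Leader travels v²/(2a_L) = 90.250 / 7.800 = 11.571 m before stopping.
Follower covers v·t_r = 9.5000 × 1.1 = 10.450 m while reacting, then v²/(2a_F) = 90.250 / 7.400 = 12.196 m while braking, for a total of 10.450 + 12.196 = 22.646 m.
Since a_F ≤ a_L and the follower starts braking later, the follower is never slower than the leader, so the closest approach is when both have stopped.
Minimum gap = 22.646 − 11.571 = 11.075 m.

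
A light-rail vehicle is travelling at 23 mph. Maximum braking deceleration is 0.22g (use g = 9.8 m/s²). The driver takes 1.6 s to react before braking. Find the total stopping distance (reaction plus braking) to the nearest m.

23 mph × 0.44704 = 10.2819 m/s.
a = 0.22 × 9.8 = 2.156 m/s².
Reaction distance = v·t_r = 10.2819 × 1.6 = 16.451 m.
Braking distance = v²/(2a) = 10.2819² / (2 × 2.156) = 105.717 / 4.312 = 24.517 m.
Total = 16.451 + 24.517 = 40.968 m.

Total stopping distance ≈ 41 m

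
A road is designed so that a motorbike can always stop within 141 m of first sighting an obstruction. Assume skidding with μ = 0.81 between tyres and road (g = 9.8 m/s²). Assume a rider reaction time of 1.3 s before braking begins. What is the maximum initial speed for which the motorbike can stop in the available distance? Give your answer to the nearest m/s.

Maximum speed ≈ 38 m/s

a = μg = 0.81 × 9.8 = 7.938 m/s².
Stopping distance: v·t_r + v²/(2a) = 141 with t_r = 1.3 s and a = 7.938 m/s².
So v² + 20.639 v − 2238.52 = 0.
Positive root: v = −a·t_r + √((a·t_r)² + 2a·d) = −10.319 + √(106.482 + 2238.52) = 38.1062 m/s.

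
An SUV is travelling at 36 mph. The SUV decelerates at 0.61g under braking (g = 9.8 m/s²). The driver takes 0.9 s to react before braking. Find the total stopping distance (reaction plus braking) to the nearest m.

36 mph × 0.44704 = 16.0934 m/s.
a = 0.61 × 9.8 = 5.978 m/s².
Reaction distance = v·t_r = 16.0934 × 0.9 = 14.484 m.
Braking distance = v²/(2a) = 16.0934² / (2 × 5.978) = 258.998 / 11.956 = 21.663 m.
Total = 14.484 + 21.663 = 36.147 m.

Total stopping distance ≈ 36 m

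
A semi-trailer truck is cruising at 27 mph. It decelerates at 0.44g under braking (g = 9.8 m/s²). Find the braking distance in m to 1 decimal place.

27 mph × 0.44704 = 12.0701 m/s.
a = 0.44 × 9.8 = 4.312 m/s².
Braking distance = v²/(2a) = 12.0701² / (2 × 4.312) = 145.687 / 8.624 = 16.893 m.

Braking distance ≈ 16.9 m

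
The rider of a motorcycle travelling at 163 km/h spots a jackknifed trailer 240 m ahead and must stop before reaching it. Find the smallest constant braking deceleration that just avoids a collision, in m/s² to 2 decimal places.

163 km/h ÷ 3.6 = 45.2778 m/s.
v² = 2a·d ⇒ a = v²/(2d) = 45.2778² / (2 × 240.000) = 2050.079 / 480.000 = 4.2710 m/s².

Required deceleration ≈ 4.27 m/s²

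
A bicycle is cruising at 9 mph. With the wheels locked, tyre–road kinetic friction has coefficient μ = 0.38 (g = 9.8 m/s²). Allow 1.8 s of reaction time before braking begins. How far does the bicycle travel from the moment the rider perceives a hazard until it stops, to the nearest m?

9 mph × 0.44704 = 4.0234 m/s.
a = μg = 0.38 × 9.8 = 3.724 m/s².
Reaction distance = v·t_r = 4.0234 × 1.8 = 7.242 m.
Braking distance = v²/(2a) = 4.0234² / (2 × 3.724) = 16.188 / 7.448 = 2.173 m.
Total = 7.242 + 2.173 = 9.415 m.

Total stopping distance ≈ 9 m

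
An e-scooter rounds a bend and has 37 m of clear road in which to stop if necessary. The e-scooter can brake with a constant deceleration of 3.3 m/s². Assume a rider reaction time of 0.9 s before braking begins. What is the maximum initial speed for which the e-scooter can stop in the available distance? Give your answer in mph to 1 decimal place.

Stopping distance: v·t_r + v²/(2a) = 37 with t_r = 0.9 s and a = 3.300 m/s².
So v² + 5.940 v − 244.20 = 0.
Positive root: v = −a·t_r + √((a·t_r)² + 2a·d) = −2.970 + √(8.821 + 244.20) = 12.9366 m/s.
12.9366 m/s ÷ 0.44704 = 28.938 mph.

Maximum speed ≈ 28.9 mph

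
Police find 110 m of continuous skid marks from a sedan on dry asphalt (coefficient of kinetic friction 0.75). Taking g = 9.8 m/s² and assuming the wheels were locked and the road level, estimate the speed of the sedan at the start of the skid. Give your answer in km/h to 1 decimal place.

Deceleration a = μg = 0.75 × 9.8 = 7.350 m/s².
v = √(2a·d) = √(2 × 7.350 × 110) = √1617.000 = 40.2119 m/s.
= 40.2119 × 3.6 = 144.763 km/h.

Initial speed ≈ 144.8 km/h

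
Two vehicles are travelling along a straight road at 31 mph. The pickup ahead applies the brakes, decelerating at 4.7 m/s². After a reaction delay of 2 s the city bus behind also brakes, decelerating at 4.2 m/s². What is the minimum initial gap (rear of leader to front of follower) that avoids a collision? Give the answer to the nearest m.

31 mph × 0.44704 = 13.8582 m/s.
Leader travels v²/(2a_L) = 192.050 / 9.400 = 20.431 m before stopping.
Follower covers v·t_r = 13.8582 × 2 = 27.716 m while reacting, then v²/(2a_F) = 192.050 / 8.400 = 22.863 m while braking, for a total of 27.716 + 22.863 = 50.579 m.
Since a_F ≤ a_L and the follower starts braking later, the follower is never slower than the leader, so the closest approach is when both have stopped.
Minimum gap = 50.579 − 20.431 = 30.148 m.

Minimum gap ≈ 30 m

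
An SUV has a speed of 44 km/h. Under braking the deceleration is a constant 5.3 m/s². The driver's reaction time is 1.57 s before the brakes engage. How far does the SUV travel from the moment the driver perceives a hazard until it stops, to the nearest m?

44 km/h ÷ 3.6 = 12.2222 m/s.
Reaction distance = v·t_r = 12.2222 × 1.57 = 19.189 m.
Braking distance = v²/(2a) = 12.2222² / (2 × 5.300) = 149.382 / 10.600 = 14.093 m.
Total = 19.189 + 14.093 = 33.282 m.

Total stopping distance ≈ 33 m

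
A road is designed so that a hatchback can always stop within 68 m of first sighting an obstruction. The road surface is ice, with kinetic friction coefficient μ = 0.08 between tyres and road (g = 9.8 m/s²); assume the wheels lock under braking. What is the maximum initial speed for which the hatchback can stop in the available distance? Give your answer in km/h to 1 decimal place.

a = μg = 0.08 × 9.8 = 0.784 m/s².
v²/(2a) = d ⇒ v = √(2 × 0.784 × 68) = √106.62 = 10.3257 m/s.
10.3257 m/s × 3.6 = 37.173 km/h.

Maximum speed ≈ 37.2 km/h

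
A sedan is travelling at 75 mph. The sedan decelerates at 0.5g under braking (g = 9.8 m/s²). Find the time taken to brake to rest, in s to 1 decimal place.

Braking time ≈ 6.8 s

75 mph × 0.44704 = 33.5280 m/s.
a = 0.5 × 9.8 = 4.900 m/s².
Braking time = v/a = 33.5280 / 4.900 = 6.842 s.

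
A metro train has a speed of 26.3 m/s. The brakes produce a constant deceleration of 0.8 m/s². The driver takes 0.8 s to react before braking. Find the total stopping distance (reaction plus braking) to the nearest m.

Total stopping distance ≈ 453 m

Reaction distance = v·t_r = 26.3000 × 0.8 = 21.040 m.
Braking distance = v²/(2a) = 26.3000² / (2 × 0.800) = 691.690 / 1.600 = 432.306 m.
Total = 21.040 + 432.306 = 453.346 m.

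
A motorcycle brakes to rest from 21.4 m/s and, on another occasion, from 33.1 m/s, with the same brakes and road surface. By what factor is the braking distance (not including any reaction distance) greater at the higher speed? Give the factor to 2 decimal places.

Braking distance d = v²/(2a), so with a fixed, d ∝ v².
Factor = (33.1/21.4)² = 1.5467² = 2.3923.

Factor ≈ 2.39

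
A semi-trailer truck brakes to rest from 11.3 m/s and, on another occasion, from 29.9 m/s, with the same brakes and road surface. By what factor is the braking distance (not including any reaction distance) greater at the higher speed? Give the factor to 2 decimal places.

Factor ≈ 7.00

Braking distance d = v²/(2a), so with a fixed, d ∝ v².
Factor = (29.9/11.3)² = 2.6460² = 7.0013.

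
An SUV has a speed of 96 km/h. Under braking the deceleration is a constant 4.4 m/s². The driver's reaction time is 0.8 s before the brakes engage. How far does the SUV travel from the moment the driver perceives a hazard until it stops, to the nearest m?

96 km/h ÷ 3.6 = 26.6667 m/s.
Reaction distance = v·t_r = 26.6667 × 0.8 = 21.333 m.
Braking distance = v²/(2a) = 26.6667² / (2 × 4.400) = 711.113 / 8.800 = 80.808 m.
Total = 21.333 + 80.808 = 102.141 m.

Total stopping distance ≈ 102 m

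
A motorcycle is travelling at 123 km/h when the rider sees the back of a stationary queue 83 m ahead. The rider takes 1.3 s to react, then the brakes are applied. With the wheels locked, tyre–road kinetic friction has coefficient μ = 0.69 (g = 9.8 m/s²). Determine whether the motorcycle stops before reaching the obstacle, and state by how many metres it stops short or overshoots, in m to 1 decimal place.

123 km/h ÷ 3.6 = 34.1667 m/s.
a = μg = 0.69 × 9.8 = 6.762 m/s².
Reaction distance = 34.1667 × 1.3 = 44.417 m.
Braking distance = v²/(2a) = 1167.363 / 13.524 = 86.318 m.
Total stopping distance = 44.417 + 86.318 = 130.735 m, vs 83 m available — it cannot stop in time and overshoots by 130.735 − 83 = 47.735 m.

No — it overshoots by 47.7 m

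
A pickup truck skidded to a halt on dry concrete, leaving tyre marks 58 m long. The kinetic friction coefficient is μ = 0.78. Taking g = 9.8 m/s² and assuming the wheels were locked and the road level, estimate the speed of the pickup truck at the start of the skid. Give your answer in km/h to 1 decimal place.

Initial speed ≈ 107.2 km/h

Deceleration a = μg = 0.78 × 9.8 = 7.644 m/s².
v = √(2a·d) = √(2 × 7.644 × 58) = √886.704 = 29.7776 m/s.
= 29.7776 × 3.6 = 107.199 km/h.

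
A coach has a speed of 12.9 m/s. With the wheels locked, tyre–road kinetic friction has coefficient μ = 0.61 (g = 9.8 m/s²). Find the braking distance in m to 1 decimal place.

a = μg = 0.61 × 9.8 = 5.978 m/s².
Braking distance = v²/(2a) = 12.9000² / (2 × 5.978) = 166.410 / 11.956 = 13.919 m.

Braking distance ≈ 13.9 m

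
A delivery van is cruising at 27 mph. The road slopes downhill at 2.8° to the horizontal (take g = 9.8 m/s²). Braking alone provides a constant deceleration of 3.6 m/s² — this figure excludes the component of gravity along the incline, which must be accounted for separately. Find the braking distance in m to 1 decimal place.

27 mph × 0.44704 = 12.0701 m/s.
Gravity along the downhill slope reduces the braking deceleration: a_eff = 3.600 − 9.8·sin 2.8° = 3.600 − 0.479 = 3.121 m/s².
Braking distance = v²/(2a) = 12.0701² / (2 × 3.121) = 145.687 / 6.242 = 23.340 m.

Braking distance ≈ 23.3 m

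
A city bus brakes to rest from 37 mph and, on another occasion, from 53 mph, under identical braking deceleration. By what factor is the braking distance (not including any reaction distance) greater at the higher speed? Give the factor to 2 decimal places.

Braking distance d = v²/(2a), so with a fixed, d ∝ v².
Factor = (53/37)² = 1.4324² = 2.0518.

Factor ≈ 2.05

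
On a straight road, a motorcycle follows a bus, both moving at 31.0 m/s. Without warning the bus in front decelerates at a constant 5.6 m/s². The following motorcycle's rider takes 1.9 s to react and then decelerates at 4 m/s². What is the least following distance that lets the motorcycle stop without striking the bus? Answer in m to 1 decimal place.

Leader travels v²/(2a_L) = 961.000 / 11.200 = 85.804 m before stopping.
Follower covers v·t_r = 31.0000 × 1.9 = 58.900 m while reacting, then v²/(2a_F) = 961.000 / 8.000 = 120.125 m while braking, for a total of 58.900 + 120.125 = 179.025 m.
Since a_F ≤ a_L and the follower starts braking later, the follower is never slower than the leader, so the closest approach is when both have stopped.
Minimum gap = 179.025 − 85.804 = 93.221 m.

Minimum gap ≈ 93.2 m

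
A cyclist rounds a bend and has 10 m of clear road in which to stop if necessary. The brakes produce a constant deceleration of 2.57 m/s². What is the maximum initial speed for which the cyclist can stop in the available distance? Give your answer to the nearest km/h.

Maximum speed ≈ 26 km/h

v²/(2a) = d ⇒ v = √(2 × 2.570 × 10) = √51.40 = 7.1694 m/s.
7.1694 m/s × 3.6 = 25.810 km/h.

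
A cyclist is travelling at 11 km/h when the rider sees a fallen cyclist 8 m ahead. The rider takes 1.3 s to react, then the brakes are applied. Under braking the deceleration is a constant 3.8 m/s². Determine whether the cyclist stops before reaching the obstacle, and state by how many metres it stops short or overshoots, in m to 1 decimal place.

Yes — it stops 2.8 m short of the obstacle

11 km/h ÷ 3.6 = 3.0556 m/s.
Reaction distance = 3.0556 × 1.3 = 3.972 m.
Braking distance = v²/(2a) = 9.337 / 7.600 = 1.229 m.
Total stopping distance = 3.972 + 1.229 = 5.201 m, vs 8 m available — it stops with 8 − 5.201 = 2.799 m to spare.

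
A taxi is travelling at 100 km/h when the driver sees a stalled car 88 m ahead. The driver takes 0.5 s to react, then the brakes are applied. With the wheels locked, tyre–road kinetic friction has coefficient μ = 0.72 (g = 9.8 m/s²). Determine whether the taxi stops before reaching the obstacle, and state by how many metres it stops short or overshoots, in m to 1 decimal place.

Yes — it stops 19.4 m short of the obstacle

100 km/h ÷ 3.6 = 27.7778 m/s.
a = μg = 0.72 × 9.8 = 7.056 m/s².
Reaction distance = 27.7778 × 0.5 = 13.889 m.
Braking distance = v²/(2a) = 771.606 / 14.112 = 54.677 m.
Total stopping distance = 13.889 + 54.677 = 68.566 m, vs 88 m available — it stops with 88 − 68.566 = 19.434 m to spare.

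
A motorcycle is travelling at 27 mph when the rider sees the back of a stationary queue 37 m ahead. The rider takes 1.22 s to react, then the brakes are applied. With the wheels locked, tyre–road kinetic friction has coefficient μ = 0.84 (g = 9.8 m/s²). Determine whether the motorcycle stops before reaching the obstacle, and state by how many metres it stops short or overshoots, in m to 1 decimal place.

27 mph × 0.44704 = 12.0701 m/s.
a = μg = 0.84 × 9.8 = 8.232 m/s².
Reaction distance = 12.0701 × 1.22 = 14.726 m.
Braking distance = v²/(2a) = 145.687 / 16.464 = 8.849 m.
Total stopping distance = 14.726 + 8.849 = 23.575 m, vs 37 m available — it stops with 37 − 23.575 = 13.425 m to spare.

Yes — it stops 13.4 m short of the obstacle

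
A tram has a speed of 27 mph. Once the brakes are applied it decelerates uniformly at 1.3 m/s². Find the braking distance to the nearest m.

Braking distance ≈ 56 m

27 mph × 0.44704 = 12.0701 m/s.
Braking distance = v²/(2a) = 12.0701² / (2 × 1.300) = 145.687 / 2.600 = 56.033 m.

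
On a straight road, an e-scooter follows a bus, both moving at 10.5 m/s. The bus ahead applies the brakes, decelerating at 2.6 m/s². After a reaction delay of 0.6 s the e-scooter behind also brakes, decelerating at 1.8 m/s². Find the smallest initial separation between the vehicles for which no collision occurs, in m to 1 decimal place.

Leader travels v²/(2a_L) = 110.250 / 5.200 = 21.202 m before stopping.
Follower covers v·t_r = 10.5000 × 0.6 = 6.300 m while reacting, then v²/(2a_F) = 110.250 / 3.600 = 30.625 m while braking, for a total of 6.300 + 30.625 = 36.925 m.
Since a_F ≤ a_L and the follower starts braking later, the follower is never slower than the leader, so the closest approach is when both have stopped.
Minimum gap = 36.925 − 21.202 = 15.723 m.

Minimum gap ≈ 15.7 m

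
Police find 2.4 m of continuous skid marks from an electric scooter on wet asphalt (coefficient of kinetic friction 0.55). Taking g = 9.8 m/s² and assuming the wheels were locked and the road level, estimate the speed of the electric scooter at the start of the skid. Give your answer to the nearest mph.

Deceleration a = μg = 0.55 × 9.8 = 5.390 m/s².
v = √(2a·d) = √(2 × 5.390 × 2.4) = √25.872 = 5.0865 m/s.
= 5.0865 ÷ 0.44704 = 11.378 mph.

Initial speed ≈ 11 mph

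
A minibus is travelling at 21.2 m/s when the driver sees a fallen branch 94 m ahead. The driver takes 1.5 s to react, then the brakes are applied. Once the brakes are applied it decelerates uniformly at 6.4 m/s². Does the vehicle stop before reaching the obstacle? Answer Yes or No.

Reaction distance = 21.2000 × 1.5 = 31.800 m.
Braking distance = v²/(2a) = 449.440 / 12.800 = 35.112 m.
Total stopping distance = 31.800 + 35.112 = 66.912 m, vs 94 m available — it stops with 94 − 66.912 = 27.088 m to spare.

Yes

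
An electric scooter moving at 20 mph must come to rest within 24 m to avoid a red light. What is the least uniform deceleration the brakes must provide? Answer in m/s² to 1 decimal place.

20 mph × 0.44704 = 8.9408 m/s.
v² = 2a·d ⇒ a = v²/(2d) = 8.9408² / (2 × 24.000) = 79.938 / 48.000 = 1.6654 m/s².

Required deceleration ≈ 1.7 m/s²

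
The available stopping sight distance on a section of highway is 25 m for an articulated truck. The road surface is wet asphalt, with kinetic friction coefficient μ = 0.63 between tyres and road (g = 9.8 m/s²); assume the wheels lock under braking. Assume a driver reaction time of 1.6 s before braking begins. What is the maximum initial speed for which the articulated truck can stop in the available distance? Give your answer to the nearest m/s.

Maximum speed ≈ 10 m/s

a = μg = 0.63 × 9.8 = 6.174 m/s².
Stopping distance: v·t_r + v²/(2a) = 25 with t_r = 1.6 s and a = 6.174 m/s².
So v² + 19.757 v − 308.70 = 0.
Positive root: v = −a·t_r + √((a·t_r)² + 2a·d) = −9.878 + √(97.575 + 308.70) = 10.2783 m/s.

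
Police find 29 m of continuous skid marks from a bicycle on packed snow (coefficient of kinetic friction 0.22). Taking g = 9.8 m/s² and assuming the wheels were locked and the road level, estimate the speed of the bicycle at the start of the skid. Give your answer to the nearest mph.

Deceleration a = μg = 0.22 × 9.8 = 2.156 m/s².
v = √(2a·d) = √(2 × 2.156 × 29) = √125.048 = 11.1825 m/s.
= 11.1825 ÷ 0.44704 = 25.015 mph.

Initial speed ≈ 25 mph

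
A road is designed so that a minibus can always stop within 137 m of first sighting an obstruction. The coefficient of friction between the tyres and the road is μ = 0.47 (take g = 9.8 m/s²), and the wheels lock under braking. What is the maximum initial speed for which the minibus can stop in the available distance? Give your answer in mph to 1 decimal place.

Maximum speed ≈ 79.5 mph

a = μg = 0.47 × 9.8 = 4.606 m/s².
v²/(2a) = d ⇒ v = √(2 × 4.606 × 137) = √1262.04 = 35.5252 m/s.
35.5252 m/s ÷ 0.44704 = 79.468 mph.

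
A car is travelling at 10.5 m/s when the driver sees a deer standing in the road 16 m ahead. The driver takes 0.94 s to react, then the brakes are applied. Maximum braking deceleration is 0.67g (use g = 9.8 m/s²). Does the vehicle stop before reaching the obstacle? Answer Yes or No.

No

a = 0.67 × 9.8 = 6.566 m/s².
Reaction distance = 10.5000 × 0.94 = 9.870 m.
Braking distance = v²/(2a) = 110.250 / 13.132 = 8.396 m.
Total stopping distance = 9.870 + 8.396 = 18.266 m, vs 16 m available — it cannot stop in time and overshoots by 18.266 − 16 = 2.266 m.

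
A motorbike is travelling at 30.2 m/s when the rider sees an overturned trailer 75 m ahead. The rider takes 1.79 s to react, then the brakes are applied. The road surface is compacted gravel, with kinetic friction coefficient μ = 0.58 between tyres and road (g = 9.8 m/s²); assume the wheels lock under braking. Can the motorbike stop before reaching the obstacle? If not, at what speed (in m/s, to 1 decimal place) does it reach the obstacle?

No — it strikes the obstacle at 26.0 m/s

a = μg = 0.58 × 9.8 = 5.684 m/s².
Reaction distance = 30.2000 × 1.79 = 54.058 m.
Braking distance needed to stop: v²/(2a) = 912.040 / 11.368 = 80.229 m, so total needed = 54.058 + 80.229 = 134.287 m > 75 m — it cannot stop.
Distance remaining when braking begins: 75 − 54.058 = 20.942 m.
v² = v₀² − 2a·d = 912.040 − 2 × 5.684 × 20.942 = 673.971 m²/s².
v = √673.971 = 25.961 m/s.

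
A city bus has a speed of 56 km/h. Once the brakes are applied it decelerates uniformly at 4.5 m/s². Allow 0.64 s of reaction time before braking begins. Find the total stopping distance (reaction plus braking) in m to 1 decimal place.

56 km/h ÷ 3.6 = 15.5556 m/s.
Reaction distance = v·t_r = 15.5556 × 0.64 = 9.956 m.
Braking distance = v²/(2a) = 15.5556² / (2 × 4.500) = 241.977 / 9.000 = 26.886 m.
Total = 9.956 + 26.886 = 36.842 m.

Total stopping distance ≈ 36.8 m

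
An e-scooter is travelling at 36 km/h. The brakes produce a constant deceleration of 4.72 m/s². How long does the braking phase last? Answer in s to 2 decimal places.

Braking time ≈ 2.12 s

36 km/h ÷ 3.6 = 10.0000 m/s.
Braking time = v/a = 10.0000 / 4.720 = 2.119 s.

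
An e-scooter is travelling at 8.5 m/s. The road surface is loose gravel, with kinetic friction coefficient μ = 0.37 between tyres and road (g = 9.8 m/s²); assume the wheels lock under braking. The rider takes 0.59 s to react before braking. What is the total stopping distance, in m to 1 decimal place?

Total stopping distance ≈ 15.0 m

a = μg = 0.37 × 9.8 = 3.626 m/s².
Reaction distance = v·t_r = 8.5000 × 0.59 = 5.015 m.
Braking distance = v²/(2a) = 8.5000² / (2 × 3.626) = 72.250 / 7.252 = 9.963 m.
Total = 5.015 + 9.963 = 14.978 m.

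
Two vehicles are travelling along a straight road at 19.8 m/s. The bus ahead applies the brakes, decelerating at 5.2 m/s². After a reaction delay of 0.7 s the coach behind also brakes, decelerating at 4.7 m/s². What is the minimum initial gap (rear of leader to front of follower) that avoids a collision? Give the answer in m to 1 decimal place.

Minimum gap ≈ 17.9 m

Leader travels v²/(2a_L) = 392.040 / 10.400 = 37.696 m before stopping.
Follower covers v·t_r = 19.8000 × 0.7 = 13.860 m while reacting, then v²/(2a_F) = 392.040 / 9.400 = 41.706 m while braking, for a total of 13.860 + 41.706 = 55.566 m.
Since a_F ≤ a_L and the follower starts braking later, the follower is never slower than the leader, so the closest approach is when both have stopped.
Minimum gap = 55.566 − 37.696 = 17.870 m.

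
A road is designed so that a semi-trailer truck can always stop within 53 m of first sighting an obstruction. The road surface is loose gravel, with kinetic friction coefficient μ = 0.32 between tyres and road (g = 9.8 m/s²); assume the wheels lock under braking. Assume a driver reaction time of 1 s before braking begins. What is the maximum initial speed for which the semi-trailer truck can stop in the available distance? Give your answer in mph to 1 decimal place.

Maximum speed ≈ 34.4 mph

a = μg = 0.32 × 9.8 = 3.136 m/s².
Stopping distance: v·t_r + v²/(2a) = 53 with t_r = 1 s and a = 3.136 m/s².
So v² + 6.272 v − 332.42 = 0.
Positive root: v = −a·t_r + √((a·t_r)² + 2a·d) = −3.136 + √(9.834 + 332.42) = 15.3641 m/s.
15.3641 m/s ÷ 0.44704 = 34.369 mph.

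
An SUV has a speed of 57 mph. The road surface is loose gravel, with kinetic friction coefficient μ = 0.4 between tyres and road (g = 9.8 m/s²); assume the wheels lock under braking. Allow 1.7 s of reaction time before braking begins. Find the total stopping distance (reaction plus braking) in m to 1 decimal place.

Total stopping distance ≈ 126.1 m

57 mph × 0.44704 = 25.4813 m/s.
a = μg = 0.4 × 9.8 = 3.920 m/s².
Reaction distance = v·t_r = 25.4813 × 1.7 = 43.318 m.
Braking distance = v²/(2a) = 25.4813² / (2 × 3.920) = 649.297 / 7.840 = 82.818 m.
Total = 43.318 + 82.818 = 126.136 m.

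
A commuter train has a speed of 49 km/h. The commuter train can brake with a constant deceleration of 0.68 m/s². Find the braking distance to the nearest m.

49 km/h ÷ 3.6 = 13.6111 m/s.
Braking distance = v²/(2a) = 13.6111² / (2 × 0.680) = 185.262 / 1.360 = 136.222 m.

Braking distance ≈ 136 m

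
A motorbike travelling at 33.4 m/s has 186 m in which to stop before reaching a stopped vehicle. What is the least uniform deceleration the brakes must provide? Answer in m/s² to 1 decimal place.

v² = 2a·d ⇒ a = v²/(2d) = 33.4000² / (2 × 186.000) = 1115.560 / 372.000 = 2.9988 m/s².

Required deceleration ≈ 3.0 m/s²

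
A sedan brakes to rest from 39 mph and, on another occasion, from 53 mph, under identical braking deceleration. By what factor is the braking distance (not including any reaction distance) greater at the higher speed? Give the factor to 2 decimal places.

Factor ≈ 1.85

Braking distance d = v²/(2a), so with a fixed, d ∝ v².
Factor = (53/39)² = 1.3590² = 1.8469.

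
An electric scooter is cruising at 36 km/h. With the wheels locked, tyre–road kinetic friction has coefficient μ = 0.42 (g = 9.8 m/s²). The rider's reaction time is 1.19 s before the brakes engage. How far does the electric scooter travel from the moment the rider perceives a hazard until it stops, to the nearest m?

36 km/h ÷ 3.6 = 10.0000 m/s.
a = μg = 0.42 × 9.8 = 4.116 m/s².
Reaction distance = v·t_r = 10.0000 × 1.19 = 11.900 m.
Braking distance = v²/(2a) = 10.0000² / (2 × 4.116) = 100.000 / 8.232 = 12.148 m.
Total = 11.900 + 12.148 = 24.048 m.

Total stopping distance ≈ 24 m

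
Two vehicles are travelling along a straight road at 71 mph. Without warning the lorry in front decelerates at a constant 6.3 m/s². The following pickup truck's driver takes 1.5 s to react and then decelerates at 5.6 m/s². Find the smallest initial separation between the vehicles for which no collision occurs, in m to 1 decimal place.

71 mph × 0.44704 = 31.7398 m/s.
Leader travels v²/(2a_L) = 1007.415 / 12.600 = 79.954 m before stopping.
Follower covers v·t_r = 31.7398 × 1.5 = 47.610 m while reacting, then v²/(2a_F) = 1007.415 / 11.200 = 89.948 m while braking, for a total of 47.610 + 89.948 = 137.558 m.
Since a_F ≤ a_L and the follower starts braking later, the follower is never slower than the leader, so the closest approach is when both have stopped.
Minimum gap = 137.558 − 79.954 = 57.604 m.

Minimum gap ≈ 57.6 m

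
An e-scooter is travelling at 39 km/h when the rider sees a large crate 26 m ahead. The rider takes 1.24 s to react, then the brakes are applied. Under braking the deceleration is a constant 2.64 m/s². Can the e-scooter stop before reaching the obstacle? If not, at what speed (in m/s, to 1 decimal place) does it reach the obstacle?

No — it strikes the obstacle at 7.1 m/s

39 km/h ÷ 3.6 = 10.8333 m/s.
Reaction distance = 10.8333 × 1.24 = 13.433 m.
Braking distance needed to stop: v²/(2a) = 117.360 / 5.280 = 22.227 m, so total needed = 13.433 + 22.227 = 35.660 m > 26 m — it cannot stop.
Distance remaining when braking begins: 26 − 13.433 = 12.567 m.
v² = v₀² − 2a·d = 117.360 − 2 × 2.640 × 12.567 = 51.006 m²/s².
v = √51.006 = 7.142 m/s.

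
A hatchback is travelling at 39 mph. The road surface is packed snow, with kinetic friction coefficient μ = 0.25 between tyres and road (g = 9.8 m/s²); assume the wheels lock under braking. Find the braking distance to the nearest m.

Braking distance ≈ 62 m

39 mph × 0.44704 = 17.4346 m/s.
a = μg = 0.25 × 9.8 = 2.450 m/s².
Braking distance = v²/(2a) = 17.4346² / (2 × 2.450) = 303.965 / 4.900 = 62.034 m.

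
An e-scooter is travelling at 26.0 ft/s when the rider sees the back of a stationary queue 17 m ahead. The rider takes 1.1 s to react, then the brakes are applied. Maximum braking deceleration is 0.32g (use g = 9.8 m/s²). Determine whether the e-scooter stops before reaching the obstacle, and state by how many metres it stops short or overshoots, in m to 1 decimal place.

No — it overshoots by 1.7 m

26 ft/s × 0.3048 = 7.9248 m/s.
a = 0.32 × 9.8 = 3.136 m/s².
Reaction distance = 7.9248 × 1.1 = 8.717 m.
Braking distance = v²/(2a) = 62.802 / 6.272 = 10.013 m.
Total stopping distance = 8.717 + 10.013 = 18.730 m, vs 17 m available — it cannot stop in time and overshoots by 18.730 − 17 = 1.730 m.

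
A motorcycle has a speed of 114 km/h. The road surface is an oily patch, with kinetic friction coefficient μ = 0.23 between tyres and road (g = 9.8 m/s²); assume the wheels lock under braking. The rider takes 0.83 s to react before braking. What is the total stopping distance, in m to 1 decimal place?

Total stopping distance ≈ 248.7 m

114 km/h ÷ 3.6 = 31.6667 m/s.
a = μg = 0.23 × 9.8 = 2.254 m/s².
Reaction distance = v·t_r = 31.6667 × 0.83 = 26.283 m.
Braking distance = v²/(2a) = 31.6667² / (2 × 2.254) = 1002.780 / 4.508 = 222.445 m.
Total = 26.283 + 222.445 = 248.728 m.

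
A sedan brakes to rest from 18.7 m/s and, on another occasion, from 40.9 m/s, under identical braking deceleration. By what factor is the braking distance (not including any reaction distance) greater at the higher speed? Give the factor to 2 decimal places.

Factor ≈ 4.78

Braking distance d = v²/(2a), so with a fixed, d ∝ v².
Factor = (40.9/18.7)² = 2.1872² = 4.7838.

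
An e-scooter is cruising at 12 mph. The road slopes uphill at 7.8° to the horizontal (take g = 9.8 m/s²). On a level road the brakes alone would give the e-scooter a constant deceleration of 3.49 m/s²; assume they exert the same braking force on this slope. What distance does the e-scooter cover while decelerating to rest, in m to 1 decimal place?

Braking distance ≈ 3.0 m

12 mph × 0.44704 = 5.3645 m/s.
Gravity along the uphill slope adds to the braking deceleration: a_eff = 3.490 + 9.8·sin 7.8° = 3.490 + 1.330 = 4.820 m/s².
Braking distance = v²/(2a) = 5.3645² / (2 × 4.820) = 28.778 / 9.640 = 2.985 m.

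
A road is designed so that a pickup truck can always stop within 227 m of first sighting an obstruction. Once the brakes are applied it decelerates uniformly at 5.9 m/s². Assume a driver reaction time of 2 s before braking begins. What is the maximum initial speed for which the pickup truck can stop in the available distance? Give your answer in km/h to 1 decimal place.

Maximum speed ≈ 148.6 km/h

Stopping distance: v·t_r + v²/(2a) = 227 with t_r = 2 s and a = 5.900 m/s².
So v² + 23.600 v − 2678.60 = 0.
Positive root: v = −a·t_r + √((a·t_r)² + 2a·d) = −11.800 + √(139.240 + 2678.60) = 41.2833 m/s.
41.2833 m/s × 3.6 = 148.620 km/h.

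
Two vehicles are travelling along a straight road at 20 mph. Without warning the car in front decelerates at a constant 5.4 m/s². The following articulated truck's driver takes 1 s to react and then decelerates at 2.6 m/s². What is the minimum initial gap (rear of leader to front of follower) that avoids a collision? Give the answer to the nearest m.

20 mph × 0.44704 = 8.9408 m/s.
Leader travels v²/(2a_L) = 79.938 / 10.800 = 7.402 m before stopping.
Follower covers v·t_r = 8.9408 × 1 = 8.941 m while reacting, then v²/(2a_F) = 79.938 / 5.200 = 15.373 m while braking, for a total of 8.941 + 15.373 = 24.314 m.
Since a_F ≤ a_L and the follower starts braking later, the follower is never slower than the leader, so the closest approach is when both have stopped.
Minimum gap = 24.314 − 7.402 = 16.912 m.

Minimum gap ≈ 17 m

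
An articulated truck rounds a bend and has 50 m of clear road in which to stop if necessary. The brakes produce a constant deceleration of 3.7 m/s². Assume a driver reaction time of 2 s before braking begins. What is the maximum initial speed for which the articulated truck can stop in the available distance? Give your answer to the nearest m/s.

Maximum speed ≈ 13 m/s

Stopping distance: v·t_r + v²/(2a) = 50 with t_r = 2 s and a = 3.700 m/s².
So v² + 14.800 v − 370.00 = 0.
Positive root: v = −a·t_r + √((a·t_r)² + 2a·d) = −7.400 + √(54.760 + 370.00) = 13.2097 m/s.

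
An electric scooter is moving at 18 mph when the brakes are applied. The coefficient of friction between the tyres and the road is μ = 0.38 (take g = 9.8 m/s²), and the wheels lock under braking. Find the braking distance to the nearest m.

18 mph × 0.44704 = 8.0467 m/s.
a = μg = 0.38 × 9.8 = 3.724 m/s².
Braking distance = v²/(2a) = 8.0467² / (2 × 3.724) = 64.749 / 7.448 = 8.693 m.

Braking distance ≈ 9 m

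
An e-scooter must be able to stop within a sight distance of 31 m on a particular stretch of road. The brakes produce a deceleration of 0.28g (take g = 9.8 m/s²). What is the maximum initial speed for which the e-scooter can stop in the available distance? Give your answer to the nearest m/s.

Maximum speed ≈ 13 m/s

a = 0.28 × 9.8 = 2.744 m/s².
v²/(2a) = d ⇒ v = √(2 × 2.744 × 31) = √170.13 = 13.0434 m/s.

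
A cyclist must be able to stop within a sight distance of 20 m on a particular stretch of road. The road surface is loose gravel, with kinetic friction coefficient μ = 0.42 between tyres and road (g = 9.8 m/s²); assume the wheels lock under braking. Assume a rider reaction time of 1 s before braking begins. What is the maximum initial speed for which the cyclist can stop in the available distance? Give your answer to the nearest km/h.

a = μg = 0.42 × 9.8 = 4.116 m/s².
Stopping distance: v·t_r + v²/(2a) = 20 with t_r = 1 s and a = 4.116 m/s².
So v² + 8.232 v − 164.64 = 0.
Positive root: v = −a·t_r + √((a·t_r)² + 2a·d) = −4.116 + √(16.941 + 164.64) = 9.3592 m/s.
9.3592 m/s × 3.6 = 33.693 km/h.

Maximum speed ≈ 34 km/h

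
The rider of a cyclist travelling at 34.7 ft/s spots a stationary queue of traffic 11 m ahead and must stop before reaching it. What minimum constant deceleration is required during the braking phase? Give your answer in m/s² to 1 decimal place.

Required deceleration ≈ 5.1 m/s²

34.7 ft/s × 0.3048 = 10.5766 m/s.
v² = 2a·d ⇒ a = v²/(2d) = 10.5766² / (2 × 11.000) = 111.864 / 22.000 = 5.0847 m/s².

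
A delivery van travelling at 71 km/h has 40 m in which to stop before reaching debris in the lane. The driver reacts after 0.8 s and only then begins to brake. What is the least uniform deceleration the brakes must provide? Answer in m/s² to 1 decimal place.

Required deceleration ≈ 8.0 m/s²

71 km/h ÷ 3.6 = 19.7222 m/s.
Distance covered during reaction = 19.7222 × 0.8 = 15.778 m.
Distance available for braking: 40 − 15.778 = 24.222 m.
v² = 2a·d ⇒ a = v²/(2d) = 19.7222² / (2 × 24.222) = 388.965 / 48.444 = 8.0292 m/s².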